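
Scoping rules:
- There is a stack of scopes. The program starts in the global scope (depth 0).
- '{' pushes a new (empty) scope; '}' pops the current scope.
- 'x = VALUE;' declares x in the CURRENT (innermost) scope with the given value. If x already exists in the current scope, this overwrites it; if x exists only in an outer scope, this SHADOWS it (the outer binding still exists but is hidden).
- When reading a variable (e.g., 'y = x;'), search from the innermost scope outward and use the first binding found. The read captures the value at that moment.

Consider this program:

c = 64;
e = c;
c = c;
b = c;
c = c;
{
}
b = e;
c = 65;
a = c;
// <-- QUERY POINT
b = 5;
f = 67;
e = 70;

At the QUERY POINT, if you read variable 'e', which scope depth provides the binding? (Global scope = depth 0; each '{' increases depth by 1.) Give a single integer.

Step 1: declare c=64 at depth 0
Step 2: declare e=(read c)=64 at depth 0
Step 3: declare c=(read c)=64 at depth 0
Step 4: declare b=(read c)=64 at depth 0
Step 5: declare c=(read c)=64 at depth 0
Step 6: enter scope (depth=1)
Step 7: exit scope (depth=0)
Step 8: declare b=(read e)=64 at depth 0
Step 9: declare c=65 at depth 0
Step 10: declare a=(read c)=65 at depth 0
Visible at query point: a=65 b=64 c=65 e=64

Answer: 0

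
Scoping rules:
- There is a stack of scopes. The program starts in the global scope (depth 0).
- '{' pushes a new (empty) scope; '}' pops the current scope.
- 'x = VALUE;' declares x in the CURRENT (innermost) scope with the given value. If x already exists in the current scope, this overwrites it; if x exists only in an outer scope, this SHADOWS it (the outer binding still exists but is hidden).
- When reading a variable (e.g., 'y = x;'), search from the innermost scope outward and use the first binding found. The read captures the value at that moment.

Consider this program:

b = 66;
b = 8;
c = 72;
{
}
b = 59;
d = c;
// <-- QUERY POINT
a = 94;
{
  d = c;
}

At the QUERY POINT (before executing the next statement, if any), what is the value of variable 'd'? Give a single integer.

Answer: 72

Derivation:
Step 1: declare b=66 at depth 0
Step 2: declare b=8 at depth 0
Step 3: declare c=72 at depth 0
Step 4: enter scope (depth=1)
Step 5: exit scope (depth=0)
Step 6: declare b=59 at depth 0
Step 7: declare d=(read c)=72 at depth 0
Visible at query point: b=59 c=72 d=72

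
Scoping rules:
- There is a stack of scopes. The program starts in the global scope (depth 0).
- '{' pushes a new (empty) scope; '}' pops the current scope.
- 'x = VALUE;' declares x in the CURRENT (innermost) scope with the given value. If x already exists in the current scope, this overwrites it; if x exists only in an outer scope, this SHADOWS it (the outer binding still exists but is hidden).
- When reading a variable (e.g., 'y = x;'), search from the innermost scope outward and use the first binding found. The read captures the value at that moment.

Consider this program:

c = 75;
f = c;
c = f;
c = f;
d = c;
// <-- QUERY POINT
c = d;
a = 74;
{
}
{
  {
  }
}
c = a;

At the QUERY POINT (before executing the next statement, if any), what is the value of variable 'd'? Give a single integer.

Step 1: declare c=75 at depth 0
Step 2: declare f=(read c)=75 at depth 0
Step 3: declare c=(read f)=75 at depth 0
Step 4: declare c=(read f)=75 at depth 0
Step 5: declare d=(read c)=75 at depth 0
Visible at query point: c=75 d=75 f=75

Answer: 75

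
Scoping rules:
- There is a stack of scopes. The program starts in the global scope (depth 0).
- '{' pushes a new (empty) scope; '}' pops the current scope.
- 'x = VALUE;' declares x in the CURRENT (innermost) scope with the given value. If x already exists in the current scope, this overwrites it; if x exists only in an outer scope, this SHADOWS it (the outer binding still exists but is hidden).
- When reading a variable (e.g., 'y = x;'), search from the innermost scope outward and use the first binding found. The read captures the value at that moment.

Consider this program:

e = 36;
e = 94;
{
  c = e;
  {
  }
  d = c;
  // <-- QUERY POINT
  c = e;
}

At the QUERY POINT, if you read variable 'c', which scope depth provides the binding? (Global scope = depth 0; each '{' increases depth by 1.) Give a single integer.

Step 1: declare e=36 at depth 0
Step 2: declare e=94 at depth 0
Step 3: enter scope (depth=1)
Step 4: declare c=(read e)=94 at depth 1
Step 5: enter scope (depth=2)
Step 6: exit scope (depth=1)
Step 7: declare d=(read c)=94 at depth 1
Visible at query point: c=94 d=94 e=94

Answer: 1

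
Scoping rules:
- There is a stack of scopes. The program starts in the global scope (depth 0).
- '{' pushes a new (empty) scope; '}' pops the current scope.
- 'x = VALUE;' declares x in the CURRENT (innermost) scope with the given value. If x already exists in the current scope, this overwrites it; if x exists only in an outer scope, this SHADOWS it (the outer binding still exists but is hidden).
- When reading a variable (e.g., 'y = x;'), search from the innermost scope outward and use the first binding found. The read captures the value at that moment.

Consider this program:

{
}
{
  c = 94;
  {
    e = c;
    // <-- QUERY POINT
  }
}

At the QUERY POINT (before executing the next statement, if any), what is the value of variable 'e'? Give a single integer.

Answer: 94

Derivation:
Step 1: enter scope (depth=1)
Step 2: exit scope (depth=0)
Step 3: enter scope (depth=1)
Step 4: declare c=94 at depth 1
Step 5: enter scope (depth=2)
Step 6: declare e=(read c)=94 at depth 2
Visible at query point: c=94 e=94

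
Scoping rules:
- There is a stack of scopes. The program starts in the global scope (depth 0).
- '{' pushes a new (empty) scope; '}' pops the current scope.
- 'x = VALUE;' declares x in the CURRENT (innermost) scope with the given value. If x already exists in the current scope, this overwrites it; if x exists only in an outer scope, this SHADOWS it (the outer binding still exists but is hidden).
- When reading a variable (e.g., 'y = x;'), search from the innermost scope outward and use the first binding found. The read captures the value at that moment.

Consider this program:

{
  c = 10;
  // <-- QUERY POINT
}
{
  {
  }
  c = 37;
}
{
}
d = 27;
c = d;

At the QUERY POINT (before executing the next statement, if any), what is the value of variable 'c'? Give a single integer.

Answer: 10

Derivation:
Step 1: enter scope (depth=1)
Step 2: declare c=10 at depth 1
Visible at query point: c=10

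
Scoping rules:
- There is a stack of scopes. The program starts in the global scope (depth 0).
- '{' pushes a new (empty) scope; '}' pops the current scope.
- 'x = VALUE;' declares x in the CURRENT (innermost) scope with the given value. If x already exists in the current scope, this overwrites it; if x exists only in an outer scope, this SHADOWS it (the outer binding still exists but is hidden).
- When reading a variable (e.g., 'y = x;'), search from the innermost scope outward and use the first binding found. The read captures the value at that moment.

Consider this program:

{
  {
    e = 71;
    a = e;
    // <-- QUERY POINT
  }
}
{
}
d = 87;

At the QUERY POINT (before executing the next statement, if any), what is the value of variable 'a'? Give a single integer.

Answer: 71

Derivation:
Step 1: enter scope (depth=1)
Step 2: enter scope (depth=2)
Step 3: declare e=71 at depth 2
Step 4: declare a=(read e)=71 at depth 2
Visible at query point: a=71 e=71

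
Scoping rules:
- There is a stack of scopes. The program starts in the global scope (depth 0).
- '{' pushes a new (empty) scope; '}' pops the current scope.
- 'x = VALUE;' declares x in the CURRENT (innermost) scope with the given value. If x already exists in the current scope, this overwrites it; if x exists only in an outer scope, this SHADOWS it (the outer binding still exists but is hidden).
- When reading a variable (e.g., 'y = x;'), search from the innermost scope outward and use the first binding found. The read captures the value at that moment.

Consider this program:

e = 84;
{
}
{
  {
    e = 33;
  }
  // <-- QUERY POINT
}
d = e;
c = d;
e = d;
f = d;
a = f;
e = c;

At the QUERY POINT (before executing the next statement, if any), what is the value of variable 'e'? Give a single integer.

Step 1: declare e=84 at depth 0
Step 2: enter scope (depth=1)
Step 3: exit scope (depth=0)
Step 4: enter scope (depth=1)
Step 5: enter scope (depth=2)
Step 6: declare e=33 at depth 2
Step 7: exit scope (depth=1)
Visible at query point: e=84

Answer: 84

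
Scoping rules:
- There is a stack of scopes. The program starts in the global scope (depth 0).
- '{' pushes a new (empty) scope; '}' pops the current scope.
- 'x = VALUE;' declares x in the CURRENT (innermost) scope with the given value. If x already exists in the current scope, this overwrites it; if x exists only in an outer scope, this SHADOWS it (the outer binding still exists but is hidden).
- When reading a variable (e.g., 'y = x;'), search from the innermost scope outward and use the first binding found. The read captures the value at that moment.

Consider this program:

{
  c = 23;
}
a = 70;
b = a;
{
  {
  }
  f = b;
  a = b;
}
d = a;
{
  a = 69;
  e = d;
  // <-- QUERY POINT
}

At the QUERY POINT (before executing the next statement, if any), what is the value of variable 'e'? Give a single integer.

Answer: 70

Derivation:
Step 1: enter scope (depth=1)
Step 2: declare c=23 at depth 1
Step 3: exit scope (depth=0)
Step 4: declare a=70 at depth 0
Step 5: declare b=(read a)=70 at depth 0
Step 6: enter scope (depth=1)
Step 7: enter scope (depth=2)
Step 8: exit scope (depth=1)
Step 9: declare f=(read b)=70 at depth 1
Step 10: declare a=(read b)=70 at depth 1
Step 11: exit scope (depth=0)
Step 12: declare d=(read a)=70 at depth 0
Step 13: enter scope (depth=1)
Step 14: declare a=69 at depth 1
Step 15: declare e=(read d)=70 at depth 1
Visible at query point: a=69 b=70 d=70 e=70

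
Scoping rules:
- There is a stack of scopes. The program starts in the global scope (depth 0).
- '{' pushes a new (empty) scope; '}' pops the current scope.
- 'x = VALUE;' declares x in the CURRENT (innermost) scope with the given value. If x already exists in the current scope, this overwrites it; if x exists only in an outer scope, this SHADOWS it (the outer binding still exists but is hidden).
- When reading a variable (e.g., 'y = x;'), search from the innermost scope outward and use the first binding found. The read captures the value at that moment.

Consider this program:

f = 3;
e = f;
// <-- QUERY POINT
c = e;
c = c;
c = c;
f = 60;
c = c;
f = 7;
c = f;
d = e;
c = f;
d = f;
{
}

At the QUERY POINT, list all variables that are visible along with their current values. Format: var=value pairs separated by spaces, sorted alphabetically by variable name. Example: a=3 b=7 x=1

Step 1: declare f=3 at depth 0
Step 2: declare e=(read f)=3 at depth 0
Visible at query point: e=3 f=3

Answer: e=3 f=3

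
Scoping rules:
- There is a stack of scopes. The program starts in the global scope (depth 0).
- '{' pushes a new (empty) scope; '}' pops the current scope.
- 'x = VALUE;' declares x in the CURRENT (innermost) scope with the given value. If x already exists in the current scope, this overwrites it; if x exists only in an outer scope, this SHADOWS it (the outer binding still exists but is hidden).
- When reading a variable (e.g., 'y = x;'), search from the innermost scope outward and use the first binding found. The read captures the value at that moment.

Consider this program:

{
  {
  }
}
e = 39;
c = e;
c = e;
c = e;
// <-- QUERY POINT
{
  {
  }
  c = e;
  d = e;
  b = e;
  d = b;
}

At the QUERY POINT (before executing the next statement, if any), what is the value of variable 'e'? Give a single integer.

Answer: 39

Derivation:
Step 1: enter scope (depth=1)
Step 2: enter scope (depth=2)
Step 3: exit scope (depth=1)
Step 4: exit scope (depth=0)
Step 5: declare e=39 at depth 0
Step 6: declare c=(read e)=39 at depth 0
Step 7: declare c=(read e)=39 at depth 0
Step 8: declare c=(read e)=39 at depth 0
Visible at query point: c=39 e=39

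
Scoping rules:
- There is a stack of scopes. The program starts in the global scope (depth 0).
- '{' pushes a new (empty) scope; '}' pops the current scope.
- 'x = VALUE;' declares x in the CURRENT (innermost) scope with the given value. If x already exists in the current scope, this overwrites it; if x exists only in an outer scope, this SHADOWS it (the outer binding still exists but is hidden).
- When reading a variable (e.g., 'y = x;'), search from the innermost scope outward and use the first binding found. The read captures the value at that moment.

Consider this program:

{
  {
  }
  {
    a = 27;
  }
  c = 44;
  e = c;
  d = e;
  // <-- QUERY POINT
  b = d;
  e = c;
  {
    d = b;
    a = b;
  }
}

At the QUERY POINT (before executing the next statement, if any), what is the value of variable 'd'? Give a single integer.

Step 1: enter scope (depth=1)
Step 2: enter scope (depth=2)
Step 3: exit scope (depth=1)
Step 4: enter scope (depth=2)
Step 5: declare a=27 at depth 2
Step 6: exit scope (depth=1)
Step 7: declare c=44 at depth 1
Step 8: declare e=(read c)=44 at depth 1
Step 9: declare d=(read e)=44 at depth 1
Visible at query point: c=44 d=44 e=44

Answer: 44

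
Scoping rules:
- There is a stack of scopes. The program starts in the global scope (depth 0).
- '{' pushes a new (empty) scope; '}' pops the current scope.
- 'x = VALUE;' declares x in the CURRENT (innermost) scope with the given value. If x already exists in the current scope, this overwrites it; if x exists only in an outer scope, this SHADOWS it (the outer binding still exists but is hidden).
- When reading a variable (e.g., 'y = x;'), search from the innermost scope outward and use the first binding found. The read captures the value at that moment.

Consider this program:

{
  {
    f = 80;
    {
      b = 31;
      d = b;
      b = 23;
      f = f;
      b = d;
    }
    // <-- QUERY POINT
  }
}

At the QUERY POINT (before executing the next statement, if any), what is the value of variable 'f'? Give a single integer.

Step 1: enter scope (depth=1)
Step 2: enter scope (depth=2)
Step 3: declare f=80 at depth 2
Step 4: enter scope (depth=3)
Step 5: declare b=31 at depth 3
Step 6: declare d=(read b)=31 at depth 3
Step 7: declare b=23 at depth 3
Step 8: declare f=(read f)=80 at depth 3
Step 9: declare b=(read d)=31 at depth 3
Step 10: exit scope (depth=2)
Visible at query point: f=80

Answer: 80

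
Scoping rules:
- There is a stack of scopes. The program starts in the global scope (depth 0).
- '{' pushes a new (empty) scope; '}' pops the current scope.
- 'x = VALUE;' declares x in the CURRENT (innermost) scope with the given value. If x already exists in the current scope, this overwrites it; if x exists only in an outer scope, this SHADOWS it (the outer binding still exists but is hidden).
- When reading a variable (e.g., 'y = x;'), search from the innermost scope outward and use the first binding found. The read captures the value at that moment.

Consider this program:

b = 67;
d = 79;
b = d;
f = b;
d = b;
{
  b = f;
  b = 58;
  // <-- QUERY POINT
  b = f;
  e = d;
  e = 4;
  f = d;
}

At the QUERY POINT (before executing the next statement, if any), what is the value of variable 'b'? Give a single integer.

Answer: 58

Derivation:
Step 1: declare b=67 at depth 0
Step 2: declare d=79 at depth 0
Step 3: declare b=(read d)=79 at depth 0
Step 4: declare f=(read b)=79 at depth 0
Step 5: declare d=(read b)=79 at depth 0
Step 6: enter scope (depth=1)
Step 7: declare b=(read f)=79 at depth 1
Step 8: declare b=58 at depth 1
Visible at query point: b=58 d=79 f=79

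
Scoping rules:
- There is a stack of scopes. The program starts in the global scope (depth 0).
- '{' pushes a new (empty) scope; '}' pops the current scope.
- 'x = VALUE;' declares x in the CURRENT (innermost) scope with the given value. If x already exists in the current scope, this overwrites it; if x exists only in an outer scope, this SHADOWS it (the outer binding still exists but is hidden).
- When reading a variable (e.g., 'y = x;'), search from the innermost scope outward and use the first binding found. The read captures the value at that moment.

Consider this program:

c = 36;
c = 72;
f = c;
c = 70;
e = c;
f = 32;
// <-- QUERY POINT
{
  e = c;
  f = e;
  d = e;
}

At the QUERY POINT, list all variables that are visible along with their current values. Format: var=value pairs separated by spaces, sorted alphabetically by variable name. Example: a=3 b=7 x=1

Step 1: declare c=36 at depth 0
Step 2: declare c=72 at depth 0
Step 3: declare f=(read c)=72 at depth 0
Step 4: declare c=70 at depth 0
Step 5: declare e=(read c)=70 at depth 0
Step 6: declare f=32 at depth 0
Visible at query point: c=70 e=70 f=32

Answer: c=70 e=70 f=32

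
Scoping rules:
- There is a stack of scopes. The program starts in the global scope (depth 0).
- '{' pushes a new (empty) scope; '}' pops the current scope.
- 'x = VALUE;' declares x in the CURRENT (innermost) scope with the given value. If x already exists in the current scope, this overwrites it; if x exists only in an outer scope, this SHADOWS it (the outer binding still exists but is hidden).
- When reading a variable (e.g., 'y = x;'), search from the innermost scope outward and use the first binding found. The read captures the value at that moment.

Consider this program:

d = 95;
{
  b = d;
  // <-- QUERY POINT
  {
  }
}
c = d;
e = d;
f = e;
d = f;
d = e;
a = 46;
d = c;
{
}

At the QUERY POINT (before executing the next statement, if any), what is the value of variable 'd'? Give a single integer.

Step 1: declare d=95 at depth 0
Step 2: enter scope (depth=1)
Step 3: declare b=(read d)=95 at depth 1
Visible at query point: b=95 d=95

Answer: 95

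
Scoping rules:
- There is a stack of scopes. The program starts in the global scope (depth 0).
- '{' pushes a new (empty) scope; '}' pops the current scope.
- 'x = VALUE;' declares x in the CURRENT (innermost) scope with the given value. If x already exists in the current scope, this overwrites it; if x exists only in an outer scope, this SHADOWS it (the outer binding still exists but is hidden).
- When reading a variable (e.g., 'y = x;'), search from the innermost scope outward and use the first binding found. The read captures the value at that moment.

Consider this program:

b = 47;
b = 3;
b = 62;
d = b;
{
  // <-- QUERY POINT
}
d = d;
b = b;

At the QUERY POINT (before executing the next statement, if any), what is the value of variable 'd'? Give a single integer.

Step 1: declare b=47 at depth 0
Step 2: declare b=3 at depth 0
Step 3: declare b=62 at depth 0
Step 4: declare d=(read b)=62 at depth 0
Step 5: enter scope (depth=1)
Visible at query point: b=62 d=62

Answer: 62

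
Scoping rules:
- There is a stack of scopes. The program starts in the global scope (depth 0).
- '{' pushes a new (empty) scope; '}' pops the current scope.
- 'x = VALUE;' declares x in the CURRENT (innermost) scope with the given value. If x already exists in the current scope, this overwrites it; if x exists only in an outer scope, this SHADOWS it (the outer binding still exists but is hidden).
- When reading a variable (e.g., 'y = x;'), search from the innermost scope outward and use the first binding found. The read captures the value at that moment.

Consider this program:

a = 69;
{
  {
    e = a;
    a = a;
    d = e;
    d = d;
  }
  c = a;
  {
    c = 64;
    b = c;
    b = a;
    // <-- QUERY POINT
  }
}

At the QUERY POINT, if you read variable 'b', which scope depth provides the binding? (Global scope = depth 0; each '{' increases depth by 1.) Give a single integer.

Answer: 2

Derivation:
Step 1: declare a=69 at depth 0
Step 2: enter scope (depth=1)
Step 3: enter scope (depth=2)
Step 4: declare e=(read a)=69 at depth 2
Step 5: declare a=(read a)=69 at depth 2
Step 6: declare d=(read e)=69 at depth 2
Step 7: declare d=(read d)=69 at depth 2
Step 8: exit scope (depth=1)
Step 9: declare c=(read a)=69 at depth 1
Step 10: enter scope (depth=2)
Step 11: declare c=64 at depth 2
Step 12: declare b=(read c)=64 at depth 2
Step 13: declare b=(read a)=69 at depth 2
Visible at query point: a=69 b=69 c=64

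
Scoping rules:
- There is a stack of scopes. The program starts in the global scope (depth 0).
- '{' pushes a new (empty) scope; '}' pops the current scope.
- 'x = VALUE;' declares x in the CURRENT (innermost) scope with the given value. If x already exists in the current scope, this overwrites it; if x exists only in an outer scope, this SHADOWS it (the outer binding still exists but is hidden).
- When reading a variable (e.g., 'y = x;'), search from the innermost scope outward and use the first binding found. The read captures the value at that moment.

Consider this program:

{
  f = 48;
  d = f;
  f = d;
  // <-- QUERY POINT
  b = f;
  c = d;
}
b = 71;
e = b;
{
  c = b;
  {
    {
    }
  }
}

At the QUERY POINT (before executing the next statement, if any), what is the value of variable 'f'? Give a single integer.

Answer: 48

Derivation:
Step 1: enter scope (depth=1)
Step 2: declare f=48 at depth 1
Step 3: declare d=(read f)=48 at depth 1
Step 4: declare f=(read d)=48 at depth 1
Visible at query point: d=48 f=48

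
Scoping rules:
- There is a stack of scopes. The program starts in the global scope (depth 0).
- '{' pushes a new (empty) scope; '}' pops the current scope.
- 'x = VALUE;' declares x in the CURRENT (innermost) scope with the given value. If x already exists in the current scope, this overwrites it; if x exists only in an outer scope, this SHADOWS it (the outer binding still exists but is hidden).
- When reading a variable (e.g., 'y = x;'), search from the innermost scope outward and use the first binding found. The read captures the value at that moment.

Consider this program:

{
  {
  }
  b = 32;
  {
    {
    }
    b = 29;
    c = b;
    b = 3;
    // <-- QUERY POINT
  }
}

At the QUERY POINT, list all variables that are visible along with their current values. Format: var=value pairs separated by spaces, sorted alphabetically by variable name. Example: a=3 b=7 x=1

Answer: b=3 c=29

Derivation:
Step 1: enter scope (depth=1)
Step 2: enter scope (depth=2)
Step 3: exit scope (depth=1)
Step 4: declare b=32 at depth 1
Step 5: enter scope (depth=2)
Step 6: enter scope (depth=3)
Step 7: exit scope (depth=2)
Step 8: declare b=29 at depth 2
Step 9: declare c=(read b)=29 at depth 2
Step 10: declare b=3 at depth 2
Visible at query point: b=3 c=29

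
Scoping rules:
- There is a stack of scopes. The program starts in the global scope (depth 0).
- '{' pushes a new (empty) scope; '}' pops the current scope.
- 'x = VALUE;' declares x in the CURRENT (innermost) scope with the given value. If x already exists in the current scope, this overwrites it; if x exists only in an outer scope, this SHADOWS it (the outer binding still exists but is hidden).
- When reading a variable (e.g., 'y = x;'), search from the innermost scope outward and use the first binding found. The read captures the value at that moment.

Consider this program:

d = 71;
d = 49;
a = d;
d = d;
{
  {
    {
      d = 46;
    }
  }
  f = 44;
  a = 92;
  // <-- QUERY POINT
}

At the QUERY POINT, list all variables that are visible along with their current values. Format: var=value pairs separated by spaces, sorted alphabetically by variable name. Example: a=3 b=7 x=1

Step 1: declare d=71 at depth 0
Step 2: declare d=49 at depth 0
Step 3: declare a=(read d)=49 at depth 0
Step 4: declare d=(read d)=49 at depth 0
Step 5: enter scope (depth=1)
Step 6: enter scope (depth=2)
Step 7: enter scope (depth=3)
Step 8: declare d=46 at depth 3
Step 9: exit scope (depth=2)
Step 10: exit scope (depth=1)
Step 11: declare f=44 at depth 1
Step 12: declare a=92 at depth 1
Visible at query point: a=92 d=49 f=44

Answer: a=92 d=49 f=44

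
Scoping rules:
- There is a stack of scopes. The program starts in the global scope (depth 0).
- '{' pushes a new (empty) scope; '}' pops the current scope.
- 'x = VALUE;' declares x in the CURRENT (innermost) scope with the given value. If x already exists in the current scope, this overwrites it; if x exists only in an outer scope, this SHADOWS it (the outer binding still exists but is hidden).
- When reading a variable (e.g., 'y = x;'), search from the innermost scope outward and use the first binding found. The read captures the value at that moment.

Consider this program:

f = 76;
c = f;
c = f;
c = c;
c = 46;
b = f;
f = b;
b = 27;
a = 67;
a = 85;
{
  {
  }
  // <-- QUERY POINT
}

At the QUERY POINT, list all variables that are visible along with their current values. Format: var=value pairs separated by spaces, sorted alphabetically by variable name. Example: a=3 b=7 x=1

Step 1: declare f=76 at depth 0
Step 2: declare c=(read f)=76 at depth 0
Step 3: declare c=(read f)=76 at depth 0
Step 4: declare c=(read c)=76 at depth 0
Step 5: declare c=46 at depth 0
Step 6: declare b=(read f)=76 at depth 0
Step 7: declare f=(read b)=76 at depth 0
Step 8: declare b=27 at depth 0
Step 9: declare a=67 at depth 0
Step 10: declare a=85 at depth 0
Step 11: enter scope (depth=1)
Step 12: enter scope (depth=2)
Step 13: exit scope (depth=1)
Visible at query point: a=85 b=27 c=46 f=76

Answer: a=85 b=27 c=46 f=76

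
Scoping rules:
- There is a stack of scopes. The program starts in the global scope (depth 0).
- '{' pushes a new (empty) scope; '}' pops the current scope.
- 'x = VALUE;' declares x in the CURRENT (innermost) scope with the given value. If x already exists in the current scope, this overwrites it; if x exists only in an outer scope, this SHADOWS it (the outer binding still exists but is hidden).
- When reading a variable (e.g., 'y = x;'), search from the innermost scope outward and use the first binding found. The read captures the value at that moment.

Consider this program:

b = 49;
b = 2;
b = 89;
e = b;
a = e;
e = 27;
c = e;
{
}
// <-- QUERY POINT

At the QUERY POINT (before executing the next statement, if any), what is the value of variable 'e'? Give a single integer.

Step 1: declare b=49 at depth 0
Step 2: declare b=2 at depth 0
Step 3: declare b=89 at depth 0
Step 4: declare e=(read b)=89 at depth 0
Step 5: declare a=(read e)=89 at depth 0
Step 6: declare e=27 at depth 0
Step 7: declare c=(read e)=27 at depth 0
Step 8: enter scope (depth=1)
Step 9: exit scope (depth=0)
Visible at query point: a=89 b=89 c=27 e=27

Answer: 27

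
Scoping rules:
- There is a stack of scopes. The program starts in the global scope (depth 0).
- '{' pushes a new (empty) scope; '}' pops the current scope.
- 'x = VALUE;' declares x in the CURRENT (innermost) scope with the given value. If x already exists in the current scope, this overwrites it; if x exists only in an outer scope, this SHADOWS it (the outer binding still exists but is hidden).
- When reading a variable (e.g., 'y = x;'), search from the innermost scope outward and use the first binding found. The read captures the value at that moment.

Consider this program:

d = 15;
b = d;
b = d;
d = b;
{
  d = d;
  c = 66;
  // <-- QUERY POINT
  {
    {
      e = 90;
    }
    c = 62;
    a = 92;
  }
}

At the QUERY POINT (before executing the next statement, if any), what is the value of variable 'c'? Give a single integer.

Answer: 66

Derivation:
Step 1: declare d=15 at depth 0
Step 2: declare b=(read d)=15 at depth 0
Step 3: declare b=(read d)=15 at depth 0
Step 4: declare d=(read b)=15 at depth 0
Step 5: enter scope (depth=1)
Step 6: declare d=(read d)=15 at depth 1
Step 7: declare c=66 at depth 1
Visible at query point: b=15 c=66 d=15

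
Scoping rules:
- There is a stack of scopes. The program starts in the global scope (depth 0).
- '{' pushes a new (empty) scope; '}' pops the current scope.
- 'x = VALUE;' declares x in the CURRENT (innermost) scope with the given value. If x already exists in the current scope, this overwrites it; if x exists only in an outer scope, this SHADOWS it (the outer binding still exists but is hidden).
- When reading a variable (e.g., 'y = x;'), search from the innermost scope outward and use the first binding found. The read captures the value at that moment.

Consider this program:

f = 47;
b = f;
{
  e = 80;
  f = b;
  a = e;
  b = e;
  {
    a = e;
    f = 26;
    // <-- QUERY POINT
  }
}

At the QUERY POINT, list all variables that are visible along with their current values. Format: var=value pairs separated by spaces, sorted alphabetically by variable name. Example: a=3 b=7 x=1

Answer: a=80 b=80 e=80 f=26

Derivation:
Step 1: declare f=47 at depth 0
Step 2: declare b=(read f)=47 at depth 0
Step 3: enter scope (depth=1)
Step 4: declare e=80 at depth 1
Step 5: declare f=(read b)=47 at depth 1
Step 6: declare a=(read e)=80 at depth 1
Step 7: declare b=(read e)=80 at depth 1
Step 8: enter scope (depth=2)
Step 9: declare a=(read e)=80 at depth 2
Step 10: declare f=26 at depth 2
Visible at query point: a=80 b=80 e=80 f=26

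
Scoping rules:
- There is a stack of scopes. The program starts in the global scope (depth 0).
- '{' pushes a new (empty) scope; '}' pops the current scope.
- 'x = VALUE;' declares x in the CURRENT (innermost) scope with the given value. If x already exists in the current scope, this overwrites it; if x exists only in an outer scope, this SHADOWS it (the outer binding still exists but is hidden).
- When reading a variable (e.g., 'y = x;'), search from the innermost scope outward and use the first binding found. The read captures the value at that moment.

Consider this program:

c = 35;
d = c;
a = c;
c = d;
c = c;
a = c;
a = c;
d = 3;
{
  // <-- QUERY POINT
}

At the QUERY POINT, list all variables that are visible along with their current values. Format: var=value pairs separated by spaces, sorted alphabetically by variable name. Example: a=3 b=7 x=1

Answer: a=35 c=35 d=3

Derivation:
Step 1: declare c=35 at depth 0
Step 2: declare d=(read c)=35 at depth 0
Step 3: declare a=(read c)=35 at depth 0
Step 4: declare c=(read d)=35 at depth 0
Step 5: declare c=(read c)=35 at depth 0
Step 6: declare a=(read c)=35 at depth 0
Step 7: declare a=(read c)=35 at depth 0
Step 8: declare d=3 at depth 0
Step 9: enter scope (depth=1)
Visible at query point: a=35 c=35 d=3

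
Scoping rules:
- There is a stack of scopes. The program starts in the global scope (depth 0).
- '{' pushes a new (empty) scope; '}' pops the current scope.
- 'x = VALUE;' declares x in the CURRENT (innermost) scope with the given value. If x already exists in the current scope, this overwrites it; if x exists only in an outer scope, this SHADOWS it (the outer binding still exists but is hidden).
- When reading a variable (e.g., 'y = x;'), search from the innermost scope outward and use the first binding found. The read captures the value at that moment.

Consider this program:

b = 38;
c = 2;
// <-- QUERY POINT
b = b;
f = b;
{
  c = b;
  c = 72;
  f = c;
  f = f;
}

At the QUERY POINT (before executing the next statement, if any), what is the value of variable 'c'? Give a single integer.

Answer: 2

Derivation:
Step 1: declare b=38 at depth 0
Step 2: declare c=2 at depth 0
Visible at query point: b=38 c=2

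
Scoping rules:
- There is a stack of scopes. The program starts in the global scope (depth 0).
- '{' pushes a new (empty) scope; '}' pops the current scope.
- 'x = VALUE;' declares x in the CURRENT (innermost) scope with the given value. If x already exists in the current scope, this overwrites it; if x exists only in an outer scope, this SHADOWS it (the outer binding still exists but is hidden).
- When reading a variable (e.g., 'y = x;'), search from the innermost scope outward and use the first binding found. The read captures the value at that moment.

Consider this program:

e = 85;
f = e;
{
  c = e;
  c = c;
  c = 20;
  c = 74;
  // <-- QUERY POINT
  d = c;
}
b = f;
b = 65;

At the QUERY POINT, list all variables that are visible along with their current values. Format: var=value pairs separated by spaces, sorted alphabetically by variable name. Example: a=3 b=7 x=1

Answer: c=74 e=85 f=85

Derivation:
Step 1: declare e=85 at depth 0
Step 2: declare f=(read e)=85 at depth 0
Step 3: enter scope (depth=1)
Step 4: declare c=(read e)=85 at depth 1
Step 5: declare c=(read c)=85 at depth 1
Step 6: declare c=20 at depth 1
Step 7: declare c=74 at depth 1
Visible at query point: c=74 e=85 f=85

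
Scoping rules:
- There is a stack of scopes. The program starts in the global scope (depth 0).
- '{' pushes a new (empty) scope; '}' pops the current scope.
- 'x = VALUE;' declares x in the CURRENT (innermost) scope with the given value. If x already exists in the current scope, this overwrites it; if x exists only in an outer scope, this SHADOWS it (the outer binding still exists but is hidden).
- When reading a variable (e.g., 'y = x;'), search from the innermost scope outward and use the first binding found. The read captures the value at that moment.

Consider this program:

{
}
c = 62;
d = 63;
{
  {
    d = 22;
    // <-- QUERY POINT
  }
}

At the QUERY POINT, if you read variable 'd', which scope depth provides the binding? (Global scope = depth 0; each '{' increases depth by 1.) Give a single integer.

Step 1: enter scope (depth=1)
Step 2: exit scope (depth=0)
Step 3: declare c=62 at depth 0
Step 4: declare d=63 at depth 0
Step 5: enter scope (depth=1)
Step 6: enter scope (depth=2)
Step 7: declare d=22 at depth 2
Visible at query point: c=62 d=22

Answer: 2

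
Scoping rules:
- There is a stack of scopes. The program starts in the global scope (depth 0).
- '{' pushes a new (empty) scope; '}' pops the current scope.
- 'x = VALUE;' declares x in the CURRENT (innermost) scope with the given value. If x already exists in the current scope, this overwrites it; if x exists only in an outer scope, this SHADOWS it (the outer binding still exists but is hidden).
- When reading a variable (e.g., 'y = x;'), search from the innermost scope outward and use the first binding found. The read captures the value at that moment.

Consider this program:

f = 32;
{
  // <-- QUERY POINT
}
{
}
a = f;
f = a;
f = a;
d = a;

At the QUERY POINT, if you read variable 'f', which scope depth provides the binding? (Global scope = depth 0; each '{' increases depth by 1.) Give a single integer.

Step 1: declare f=32 at depth 0
Step 2: enter scope (depth=1)
Visible at query point: f=32

Answer: 0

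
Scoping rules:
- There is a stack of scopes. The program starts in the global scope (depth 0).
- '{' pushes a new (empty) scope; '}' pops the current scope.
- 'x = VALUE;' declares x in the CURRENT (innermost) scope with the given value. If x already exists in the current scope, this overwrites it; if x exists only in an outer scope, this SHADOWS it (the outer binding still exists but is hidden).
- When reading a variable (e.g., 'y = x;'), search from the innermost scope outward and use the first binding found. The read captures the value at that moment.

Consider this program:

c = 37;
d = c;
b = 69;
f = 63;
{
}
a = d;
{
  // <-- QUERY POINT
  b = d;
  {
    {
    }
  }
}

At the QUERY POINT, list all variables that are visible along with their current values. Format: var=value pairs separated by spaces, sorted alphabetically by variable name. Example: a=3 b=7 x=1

Step 1: declare c=37 at depth 0
Step 2: declare d=(read c)=37 at depth 0
Step 3: declare b=69 at depth 0
Step 4: declare f=63 at depth 0
Step 5: enter scope (depth=1)
Step 6: exit scope (depth=0)
Step 7: declare a=(read d)=37 at depth 0
Step 8: enter scope (depth=1)
Visible at query point: a=37 b=69 c=37 d=37 f=63

Answer: a=37 b=69 c=37 d=37 f=63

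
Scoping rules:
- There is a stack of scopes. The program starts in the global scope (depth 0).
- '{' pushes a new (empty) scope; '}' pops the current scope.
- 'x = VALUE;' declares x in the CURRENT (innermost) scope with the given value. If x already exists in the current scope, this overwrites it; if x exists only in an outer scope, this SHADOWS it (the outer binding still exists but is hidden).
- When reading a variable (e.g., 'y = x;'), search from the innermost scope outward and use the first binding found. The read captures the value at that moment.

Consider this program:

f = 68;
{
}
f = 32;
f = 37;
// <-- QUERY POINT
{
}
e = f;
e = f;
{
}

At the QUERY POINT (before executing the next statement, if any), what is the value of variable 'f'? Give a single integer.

Step 1: declare f=68 at depth 0
Step 2: enter scope (depth=1)
Step 3: exit scope (depth=0)
Step 4: declare f=32 at depth 0
Step 5: declare f=37 at depth 0
Visible at query point: f=37

Answer: 37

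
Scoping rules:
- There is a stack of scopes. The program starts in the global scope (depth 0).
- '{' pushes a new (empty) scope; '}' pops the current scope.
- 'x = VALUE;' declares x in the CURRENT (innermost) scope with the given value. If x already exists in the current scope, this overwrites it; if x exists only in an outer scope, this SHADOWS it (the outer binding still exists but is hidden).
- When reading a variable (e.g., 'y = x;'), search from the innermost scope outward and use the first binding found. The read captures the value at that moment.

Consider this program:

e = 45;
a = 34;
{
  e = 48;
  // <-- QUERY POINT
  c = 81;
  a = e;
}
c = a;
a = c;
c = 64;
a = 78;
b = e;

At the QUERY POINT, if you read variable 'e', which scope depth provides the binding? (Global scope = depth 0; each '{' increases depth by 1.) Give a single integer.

Step 1: declare e=45 at depth 0
Step 2: declare a=34 at depth 0
Step 3: enter scope (depth=1)
Step 4: declare e=48 at depth 1
Visible at query point: a=34 e=48

Answer: 1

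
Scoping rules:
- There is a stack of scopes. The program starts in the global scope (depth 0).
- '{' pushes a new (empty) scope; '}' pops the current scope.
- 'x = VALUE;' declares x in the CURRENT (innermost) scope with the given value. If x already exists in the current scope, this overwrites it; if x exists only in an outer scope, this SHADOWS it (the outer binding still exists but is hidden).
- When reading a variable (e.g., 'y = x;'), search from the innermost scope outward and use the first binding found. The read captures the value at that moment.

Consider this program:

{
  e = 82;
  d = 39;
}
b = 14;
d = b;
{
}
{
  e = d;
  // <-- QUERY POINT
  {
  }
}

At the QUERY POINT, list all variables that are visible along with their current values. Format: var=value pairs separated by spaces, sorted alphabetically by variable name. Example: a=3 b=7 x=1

Step 1: enter scope (depth=1)
Step 2: declare e=82 at depth 1
Step 3: declare d=39 at depth 1
Step 4: exit scope (depth=0)
Step 5: declare b=14 at depth 0
Step 6: declare d=(read b)=14 at depth 0
Step 7: enter scope (depth=1)
Step 8: exit scope (depth=0)
Step 9: enter scope (depth=1)
Step 10: declare e=(read d)=14 at depth 1
Visible at query point: b=14 d=14 e=14

Answer: b=14 d=14 e=14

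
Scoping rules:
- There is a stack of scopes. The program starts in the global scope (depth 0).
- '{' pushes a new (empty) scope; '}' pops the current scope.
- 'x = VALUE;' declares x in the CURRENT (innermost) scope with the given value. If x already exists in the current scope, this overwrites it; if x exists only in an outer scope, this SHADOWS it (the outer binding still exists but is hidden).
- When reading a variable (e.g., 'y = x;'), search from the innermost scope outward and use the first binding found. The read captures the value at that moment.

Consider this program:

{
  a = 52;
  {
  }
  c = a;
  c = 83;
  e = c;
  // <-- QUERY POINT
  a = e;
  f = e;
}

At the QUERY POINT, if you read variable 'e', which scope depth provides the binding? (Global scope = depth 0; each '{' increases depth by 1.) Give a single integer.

Answer: 1

Derivation:
Step 1: enter scope (depth=1)
Step 2: declare a=52 at depth 1
Step 3: enter scope (depth=2)
Step 4: exit scope (depth=1)
Step 5: declare c=(read a)=52 at depth 1
Step 6: declare c=83 at depth 1
Step 7: declare e=(read c)=83 at depth 1
Visible at query point: a=52 c=83 e=83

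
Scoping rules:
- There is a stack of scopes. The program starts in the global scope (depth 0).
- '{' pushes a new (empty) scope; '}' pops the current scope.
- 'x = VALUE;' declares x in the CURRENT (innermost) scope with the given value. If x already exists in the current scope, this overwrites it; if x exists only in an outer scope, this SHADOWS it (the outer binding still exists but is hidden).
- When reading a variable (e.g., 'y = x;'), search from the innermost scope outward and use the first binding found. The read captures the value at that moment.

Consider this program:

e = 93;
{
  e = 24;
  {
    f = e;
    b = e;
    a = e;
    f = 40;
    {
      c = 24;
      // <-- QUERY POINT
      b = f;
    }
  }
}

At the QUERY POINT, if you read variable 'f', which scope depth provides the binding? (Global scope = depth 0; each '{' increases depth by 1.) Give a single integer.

Answer: 2

Derivation:
Step 1: declare e=93 at depth 0
Step 2: enter scope (depth=1)
Step 3: declare e=24 at depth 1
Step 4: enter scope (depth=2)
Step 5: declare f=(read e)=24 at depth 2
Step 6: declare b=(read e)=24 at depth 2
Step 7: declare a=(read e)=24 at depth 2
Step 8: declare f=40 at depth 2
Step 9: enter scope (depth=3)
Step 10: declare c=24 at depth 3
Visible at query point: a=24 b=24 c=24 e=24 f=40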